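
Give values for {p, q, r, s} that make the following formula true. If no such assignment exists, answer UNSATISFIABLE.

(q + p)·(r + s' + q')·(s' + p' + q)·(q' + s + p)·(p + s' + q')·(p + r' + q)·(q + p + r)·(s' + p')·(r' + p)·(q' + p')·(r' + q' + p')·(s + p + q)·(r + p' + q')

p=1,  q=0,  r=1,  s=0

Suppose q = 0.
From the singleton clause (p), p = 1.
From the singleton clause (s'), s = 0.
No clause remains; r is free.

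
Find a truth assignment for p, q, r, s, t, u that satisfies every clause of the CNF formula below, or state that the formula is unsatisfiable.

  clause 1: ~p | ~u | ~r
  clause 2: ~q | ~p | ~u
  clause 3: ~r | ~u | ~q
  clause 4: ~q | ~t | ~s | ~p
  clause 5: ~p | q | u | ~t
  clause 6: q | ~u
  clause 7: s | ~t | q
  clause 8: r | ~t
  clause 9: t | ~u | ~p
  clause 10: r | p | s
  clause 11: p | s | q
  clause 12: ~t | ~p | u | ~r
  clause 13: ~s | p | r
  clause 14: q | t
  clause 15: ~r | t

Branch on q: set q = 1.
Branch on p: set p = 0.
Branch on r: set r = 1.
(~u) alone gives u = 0.
(t) alone gives t = 1.
Every clause is now satisfied; s is unconstrained.

p ↦ 0,  q ↦ 1,  r ↦ 1,  s ↦ 0,  t ↦ 1,  u ↦ 0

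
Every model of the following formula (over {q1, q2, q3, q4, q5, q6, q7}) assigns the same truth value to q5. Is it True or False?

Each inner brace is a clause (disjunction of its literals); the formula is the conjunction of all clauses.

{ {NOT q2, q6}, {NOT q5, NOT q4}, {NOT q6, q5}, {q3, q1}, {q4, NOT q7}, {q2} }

True

Suppose q5 = false.
(NOT q6) alone gives q6 = false.
(NOT q2) alone gives q2 = false.
Now (q2) is unsatisfied and unit — conflict.
So every satisfying assignment has q5 = True.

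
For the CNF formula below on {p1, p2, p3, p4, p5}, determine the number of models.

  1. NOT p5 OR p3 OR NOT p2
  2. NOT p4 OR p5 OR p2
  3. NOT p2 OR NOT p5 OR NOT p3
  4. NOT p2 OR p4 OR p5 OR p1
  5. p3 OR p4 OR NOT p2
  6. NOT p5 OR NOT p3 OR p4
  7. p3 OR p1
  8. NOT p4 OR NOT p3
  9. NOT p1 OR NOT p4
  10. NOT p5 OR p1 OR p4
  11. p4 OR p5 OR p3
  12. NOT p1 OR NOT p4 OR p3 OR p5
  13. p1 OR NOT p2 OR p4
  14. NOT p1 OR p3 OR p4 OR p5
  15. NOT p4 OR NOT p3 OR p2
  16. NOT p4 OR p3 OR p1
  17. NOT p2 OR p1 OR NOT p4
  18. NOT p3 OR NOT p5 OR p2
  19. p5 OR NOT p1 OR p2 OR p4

There are 2^5 = 32 truth assignments over (p1, p2, p3, p4, p5).
Split on p2. With p2 = true, the clauses containing p2 are satisfied and NOT p2 drops from the rest; 1 of the 2^4 = 16 assignments to the other variables satisfy what remains.
With p2 = false, by the same count on the reduced clause set, 2 assignments work.
Total: 1 + 2 = 3.

3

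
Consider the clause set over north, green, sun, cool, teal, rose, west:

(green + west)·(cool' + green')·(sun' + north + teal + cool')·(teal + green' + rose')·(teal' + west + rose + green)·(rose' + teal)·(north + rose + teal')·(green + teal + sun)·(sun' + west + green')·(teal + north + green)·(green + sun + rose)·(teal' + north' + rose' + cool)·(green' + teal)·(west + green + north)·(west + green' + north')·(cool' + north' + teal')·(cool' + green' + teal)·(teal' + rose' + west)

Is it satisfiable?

Yes, satisfiable

Try green = 0.
(west) alone gives west = 1.
Try rose = 0.
(sun) alone gives sun = 1.
Try north = 1.
Try cool = 1.
(teal') alone gives teal = 0.
This assignment satisfies each clause.
A satisfying assignment: north ↦ 1; green ↦ 0; sun ↦ 1; cool ↦ 1; teal ↦ 0; rose ↦ 0; west ↦ 1.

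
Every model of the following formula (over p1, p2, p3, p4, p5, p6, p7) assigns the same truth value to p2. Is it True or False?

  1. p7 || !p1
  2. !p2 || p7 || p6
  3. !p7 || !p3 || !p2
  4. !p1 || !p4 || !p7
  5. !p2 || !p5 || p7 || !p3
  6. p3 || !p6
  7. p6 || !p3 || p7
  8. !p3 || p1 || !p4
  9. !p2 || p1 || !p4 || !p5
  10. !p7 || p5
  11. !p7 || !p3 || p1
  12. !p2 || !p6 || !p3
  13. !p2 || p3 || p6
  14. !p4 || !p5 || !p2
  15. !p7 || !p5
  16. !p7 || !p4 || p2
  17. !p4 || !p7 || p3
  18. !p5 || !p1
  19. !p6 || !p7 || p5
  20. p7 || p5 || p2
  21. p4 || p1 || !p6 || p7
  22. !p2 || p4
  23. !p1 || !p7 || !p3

Suppose p2 = true.
Unit clause (p4) forces p4 = true.
Unit clause (!p5) forces p5 = false.
Unit clause (!p7) forces p7 = false.
Unit clause (!p1) forces p1 = false.
Unit clause (p6) forces p6 = true.
Unit clause (p3) forces p3 = true.
But (!p3) is also a unit clause — contradiction.
So every satisfying assignment has p2 = False.

False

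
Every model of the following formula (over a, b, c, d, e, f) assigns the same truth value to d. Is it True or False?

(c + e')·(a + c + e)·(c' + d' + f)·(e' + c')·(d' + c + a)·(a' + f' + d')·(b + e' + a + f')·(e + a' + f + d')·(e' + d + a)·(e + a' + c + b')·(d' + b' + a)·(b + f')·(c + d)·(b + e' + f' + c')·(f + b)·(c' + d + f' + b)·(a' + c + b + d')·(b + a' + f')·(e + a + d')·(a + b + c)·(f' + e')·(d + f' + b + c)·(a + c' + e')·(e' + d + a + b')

False

Suppose d = 1.
Suppose c = 1.
(f) alone gives f = 1.
(e') alone gives e = 0.
(a') alone gives a = 0.
Now (a) is unsatisfied and unit — conflict.
Undo c and try c = 0.
(e') alone gives e = 0.
(a) alone gives a = 1.
(f') alone gives f = 0.
Now (f) is unsatisfied and unit — conflict.
Either choice for c ends in contradiction.
So every satisfying assignment has d = False.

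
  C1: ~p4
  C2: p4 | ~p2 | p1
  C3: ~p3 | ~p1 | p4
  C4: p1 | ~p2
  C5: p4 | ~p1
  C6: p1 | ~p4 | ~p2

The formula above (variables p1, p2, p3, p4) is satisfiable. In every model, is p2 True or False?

Suppose p2 = 1.
(~p4) alone gives p4 = 0.
(p1) alone gives p1 = 1.
That conflicts with the unit clause (~p1).
So every satisfying assignment has p2 = False.

False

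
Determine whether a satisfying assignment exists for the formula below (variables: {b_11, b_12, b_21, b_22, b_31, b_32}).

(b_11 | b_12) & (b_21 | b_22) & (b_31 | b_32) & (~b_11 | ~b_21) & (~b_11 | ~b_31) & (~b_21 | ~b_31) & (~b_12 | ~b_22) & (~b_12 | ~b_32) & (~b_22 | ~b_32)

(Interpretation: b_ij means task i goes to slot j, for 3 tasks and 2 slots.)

Branch on b_11: set b_11 = 1.
Unit clause (~b_21) forces b_21 = 0.
Unit clause (b_22) forces b_22 = 1.
Unit clause (~b_31) forces b_31 = 0.
Unit clause (b_32) forces b_32 = 1.
But (~b_32) is also a unit clause — contradiction.
So b_11 must be the other value — set b_11 = 0.
Unit clause (b_12) forces b_12 = 1.
Unit clause (~b_22) forces b_22 = 0.
Unit clause (b_21) forces b_21 = 1.
Unit clause (~b_31) forces b_31 = 0.
Unit clause (b_32) forces b_32 = 1.
But (~b_32) is also a unit clause — contradiction.
Both values of b_11 lead to a conflict.
No assignment satisfies every clause.

No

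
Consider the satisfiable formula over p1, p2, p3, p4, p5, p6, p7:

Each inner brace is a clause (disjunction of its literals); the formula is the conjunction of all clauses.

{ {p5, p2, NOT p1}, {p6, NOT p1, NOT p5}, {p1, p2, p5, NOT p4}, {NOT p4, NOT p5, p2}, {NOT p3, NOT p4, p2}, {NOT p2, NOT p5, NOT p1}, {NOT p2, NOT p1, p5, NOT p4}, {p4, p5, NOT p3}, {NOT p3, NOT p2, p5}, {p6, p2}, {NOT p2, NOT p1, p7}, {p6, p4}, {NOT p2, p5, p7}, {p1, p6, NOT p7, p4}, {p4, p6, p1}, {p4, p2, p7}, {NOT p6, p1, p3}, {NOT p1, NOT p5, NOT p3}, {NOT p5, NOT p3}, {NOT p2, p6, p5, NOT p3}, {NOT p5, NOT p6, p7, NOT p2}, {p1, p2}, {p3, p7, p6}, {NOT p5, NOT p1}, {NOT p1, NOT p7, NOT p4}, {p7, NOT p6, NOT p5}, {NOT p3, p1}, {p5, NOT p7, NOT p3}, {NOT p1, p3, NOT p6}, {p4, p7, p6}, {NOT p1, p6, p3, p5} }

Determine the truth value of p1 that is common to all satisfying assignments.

False

Suppose p1 = true.
Unit clause (NOT p5) forces p5 = false.
Unit clause (p2) forces p2 = true.
Unit clause (NOT p4) forces p4 = false.
Unit clause (NOT p3) forces p3 = false.
Unit clause (p7) forces p7 = true.
Unit clause (p6) forces p6 = true.
Now (NOT p6) is unsatisfied and unit — conflict.
So every satisfying assignment has p1 = False.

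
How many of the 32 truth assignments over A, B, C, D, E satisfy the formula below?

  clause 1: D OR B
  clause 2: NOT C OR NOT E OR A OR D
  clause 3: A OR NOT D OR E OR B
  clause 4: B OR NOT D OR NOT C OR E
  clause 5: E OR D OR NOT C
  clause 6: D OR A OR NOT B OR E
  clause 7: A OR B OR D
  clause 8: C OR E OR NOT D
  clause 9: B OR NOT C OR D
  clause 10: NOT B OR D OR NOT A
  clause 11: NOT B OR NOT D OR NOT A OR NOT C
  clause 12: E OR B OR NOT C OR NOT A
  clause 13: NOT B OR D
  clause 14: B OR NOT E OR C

There are 2^5 = 32 truth assignments over (A, B, C, D, E).
Split on E. With E = true, the clauses containing E are satisfied and NOT E drops from the rest; 5 of the 2^4 = 16 assignments to the other variables satisfy what remains.
With E = false, by the same count on the reduced clause set, 1 assignment works.
Total: 5 + 1 = 6.

6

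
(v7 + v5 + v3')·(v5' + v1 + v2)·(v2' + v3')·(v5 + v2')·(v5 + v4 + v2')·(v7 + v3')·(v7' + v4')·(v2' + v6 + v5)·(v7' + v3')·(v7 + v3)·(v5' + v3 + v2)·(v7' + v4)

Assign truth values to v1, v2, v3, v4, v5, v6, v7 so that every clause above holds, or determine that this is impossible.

Branch on v2: set v2 = 0.
Branch on v5: set v5 = 0.
Branch on v7: set v7 = 1.
The clause (v4') is unit, so v4 = 0.
That conflicts with the unit clause (v4).
That branch fails; take v7 = 0 instead.
The clause (v3') is unit, so v3 = 0.
That conflicts with the unit clause (v3).
Both values of v7 lead to a conflict.
That branch fails; take v5 = 1 instead.
The clause (v1) is unit, so v1 = 1.
The clause (v3) is unit, so v3 = 1.
The clause (v7) is unit, so v7 = 1.
That conflicts with the unit clause (v7').
Both values of v5 lead to a conflict.
That branch fails; take v2 = 1 instead.
The clause (v3') is unit, so v3 = 0.
The clause (v5) is unit, so v5 = 1.
The clause (v7) is unit, so v7 = 1.
The clause (v4') is unit, so v4 = 0.
That conflicts with the unit clause (v4).
Both values of v2 lead to a conflict.

UNSATISFIABLE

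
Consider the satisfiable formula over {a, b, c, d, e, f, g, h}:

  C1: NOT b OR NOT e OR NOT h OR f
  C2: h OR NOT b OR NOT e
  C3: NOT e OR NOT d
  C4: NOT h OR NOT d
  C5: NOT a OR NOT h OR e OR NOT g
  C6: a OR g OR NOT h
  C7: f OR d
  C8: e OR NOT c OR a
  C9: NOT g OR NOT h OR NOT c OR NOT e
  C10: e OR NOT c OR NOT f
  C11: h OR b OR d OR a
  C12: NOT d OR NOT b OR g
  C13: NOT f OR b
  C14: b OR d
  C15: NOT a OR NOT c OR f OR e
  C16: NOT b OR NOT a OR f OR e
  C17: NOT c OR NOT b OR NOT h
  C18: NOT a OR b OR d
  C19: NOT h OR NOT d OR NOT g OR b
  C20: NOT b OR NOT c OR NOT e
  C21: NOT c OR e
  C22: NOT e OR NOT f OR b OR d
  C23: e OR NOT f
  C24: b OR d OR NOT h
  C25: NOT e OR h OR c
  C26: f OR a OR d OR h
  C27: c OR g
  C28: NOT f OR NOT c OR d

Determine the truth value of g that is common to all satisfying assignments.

Suppose g = false.
Unit clause (c) forces c = true.
Unit clause (e) forces e = true.
Unit clause (NOT d) forces d = false.
Unit clause (f) forces f = true.
Now (NOT f) is unsatisfied and unit — conflict.
So every satisfying assignment has g = True.

True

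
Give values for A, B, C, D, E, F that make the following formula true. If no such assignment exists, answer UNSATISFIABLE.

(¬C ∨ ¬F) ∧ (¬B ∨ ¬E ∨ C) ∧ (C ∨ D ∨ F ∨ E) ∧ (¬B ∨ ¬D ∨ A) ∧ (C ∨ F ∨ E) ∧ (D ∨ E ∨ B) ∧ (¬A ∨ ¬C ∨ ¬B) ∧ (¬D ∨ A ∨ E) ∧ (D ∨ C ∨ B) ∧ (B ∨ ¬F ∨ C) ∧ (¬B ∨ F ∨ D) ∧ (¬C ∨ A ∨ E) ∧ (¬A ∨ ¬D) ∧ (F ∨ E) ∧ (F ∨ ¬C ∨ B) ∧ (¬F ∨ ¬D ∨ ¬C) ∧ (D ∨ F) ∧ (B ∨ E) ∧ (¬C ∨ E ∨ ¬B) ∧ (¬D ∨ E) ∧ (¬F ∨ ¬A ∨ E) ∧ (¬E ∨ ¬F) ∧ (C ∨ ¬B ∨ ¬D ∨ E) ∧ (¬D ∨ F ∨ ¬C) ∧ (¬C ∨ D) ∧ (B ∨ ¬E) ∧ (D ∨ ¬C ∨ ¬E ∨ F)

Try C = False.
Try B = True.
From the singleton clause (¬E), E = False.
From the singleton clause (F), F = True.
From the singleton clause (¬D), D = False.
From the singleton clause (¬A), A = False.
This assignment satisfies each clause.

A: False; B: True; C: False; D: False; E: False; F: True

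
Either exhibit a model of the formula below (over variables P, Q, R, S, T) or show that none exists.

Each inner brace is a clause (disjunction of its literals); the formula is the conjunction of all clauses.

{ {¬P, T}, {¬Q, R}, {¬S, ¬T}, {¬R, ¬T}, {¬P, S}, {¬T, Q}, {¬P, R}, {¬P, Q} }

P ↦ False, Q ↦ False, R ↦ True, S ↦ True, T ↦ False

Branch on P: set P = False.
Branch on Q: set Q = False.
(¬T) alone gives T = False.
No clause remains; R, S are free.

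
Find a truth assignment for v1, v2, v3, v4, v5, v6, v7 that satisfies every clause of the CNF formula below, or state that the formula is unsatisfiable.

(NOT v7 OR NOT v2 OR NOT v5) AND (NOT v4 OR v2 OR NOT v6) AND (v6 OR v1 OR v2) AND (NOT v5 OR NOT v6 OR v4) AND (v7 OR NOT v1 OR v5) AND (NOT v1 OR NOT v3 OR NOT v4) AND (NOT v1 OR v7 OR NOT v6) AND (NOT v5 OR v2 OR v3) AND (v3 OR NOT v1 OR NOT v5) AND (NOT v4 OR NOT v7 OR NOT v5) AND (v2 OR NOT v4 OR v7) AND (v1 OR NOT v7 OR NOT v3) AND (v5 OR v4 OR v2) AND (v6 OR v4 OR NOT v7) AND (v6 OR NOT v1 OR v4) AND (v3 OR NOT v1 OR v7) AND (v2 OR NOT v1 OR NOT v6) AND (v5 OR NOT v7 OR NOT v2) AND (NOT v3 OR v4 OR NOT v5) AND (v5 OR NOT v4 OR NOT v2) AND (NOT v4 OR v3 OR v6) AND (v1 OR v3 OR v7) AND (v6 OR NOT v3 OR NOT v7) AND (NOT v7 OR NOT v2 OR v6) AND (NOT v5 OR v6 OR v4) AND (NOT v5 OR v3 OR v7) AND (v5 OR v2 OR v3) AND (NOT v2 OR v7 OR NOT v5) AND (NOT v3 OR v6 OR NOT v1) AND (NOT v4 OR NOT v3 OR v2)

v1: false, v2: true, v3: true, v4: false, v5: false, v6: true, v7: false

Case v7 = false:
Case v1 = false:
(v3) alone gives v3 = true.
Case v6 = true:
Case v4 = false:
(NOT v5) alone gives v5 = false.
(v2) alone gives v2 = true.
This assignment satisfies each clause.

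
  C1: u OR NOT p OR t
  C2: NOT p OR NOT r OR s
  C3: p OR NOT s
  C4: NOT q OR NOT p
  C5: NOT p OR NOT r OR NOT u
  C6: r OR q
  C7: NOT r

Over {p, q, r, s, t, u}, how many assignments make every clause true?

4

There are 2^6 = 64 truth assignments over (p, q, r, s, t, u).
Split on q. With q = true, the clauses containing q are satisfied and NOT q drops from the rest; 4 of the 2^5 = 32 assignments to the other variables satisfy what remains.
With q = false, by the same count on the reduced clause set, 0 assignments work.
(One model: p=F, q=T, r=F, s=F, t=F, u=F.)
Total: 4 + 0 = 4.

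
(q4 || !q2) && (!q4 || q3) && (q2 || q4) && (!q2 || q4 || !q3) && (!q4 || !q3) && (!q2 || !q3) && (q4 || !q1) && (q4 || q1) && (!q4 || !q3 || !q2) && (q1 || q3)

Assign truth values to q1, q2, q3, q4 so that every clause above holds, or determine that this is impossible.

Branch on q4: set q4 = true.
From the singleton clause (q3), q3 = true.
But (!q3) is also a unit clause — contradiction.
That branch fails; take q4 = false instead.
From the singleton clause (!q2), q2 = false.
But (q2) is also a unit clause — contradiction.
Neither q4 = true nor q4 = false works.

UNSATISFIABLE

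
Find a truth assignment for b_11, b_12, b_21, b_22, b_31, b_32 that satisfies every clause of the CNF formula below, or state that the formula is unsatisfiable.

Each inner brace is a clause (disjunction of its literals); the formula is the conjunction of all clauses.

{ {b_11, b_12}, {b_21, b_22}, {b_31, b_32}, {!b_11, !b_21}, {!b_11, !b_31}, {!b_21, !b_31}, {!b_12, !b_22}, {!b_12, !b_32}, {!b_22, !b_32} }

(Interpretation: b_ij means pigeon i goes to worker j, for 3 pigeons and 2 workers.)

UNSATISFIABLE

Branch on b_11: set b_11 = true.
(!b_21) alone gives b_21 = false.
(b_22) alone gives b_22 = true.
(!b_31) alone gives b_31 = false.
(b_32) alone gives b_32 = true.
That conflicts with the unit clause (!b_32).
Backtrack on b_11: now try b_11 = false.
(b_12) alone gives b_12 = true.
(!b_22) alone gives b_22 = false.
(b_21) alone gives b_21 = true.
(!b_31) alone gives b_31 = false.
(b_32) alone gives b_32 = true.
That conflicts with the unit clause (!b_32).
Both values of b_11 lead to a conflict.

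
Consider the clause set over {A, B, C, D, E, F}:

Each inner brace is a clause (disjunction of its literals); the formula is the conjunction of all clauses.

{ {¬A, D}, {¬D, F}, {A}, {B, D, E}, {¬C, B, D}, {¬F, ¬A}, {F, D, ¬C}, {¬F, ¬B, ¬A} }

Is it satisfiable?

No

The clause (A) is unit, so A = True.
The clause (D) is unit, so D = True.
The clause (F) is unit, so F = True.
Now (¬F) is unsatisfied and unit — conflict.
No assignment satisfies every clause.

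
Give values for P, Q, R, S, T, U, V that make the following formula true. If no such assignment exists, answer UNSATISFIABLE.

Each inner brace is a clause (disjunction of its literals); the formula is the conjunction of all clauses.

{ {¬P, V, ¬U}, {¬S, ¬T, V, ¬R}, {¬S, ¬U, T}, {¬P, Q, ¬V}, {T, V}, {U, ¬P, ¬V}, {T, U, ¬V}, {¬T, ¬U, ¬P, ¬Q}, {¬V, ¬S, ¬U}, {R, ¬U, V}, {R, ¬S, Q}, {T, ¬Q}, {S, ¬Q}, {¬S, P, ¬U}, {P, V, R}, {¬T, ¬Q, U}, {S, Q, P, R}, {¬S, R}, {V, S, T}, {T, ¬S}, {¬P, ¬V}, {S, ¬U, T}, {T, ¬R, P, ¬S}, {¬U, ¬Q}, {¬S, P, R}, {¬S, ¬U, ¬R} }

Branch on T: set T = True.
Branch on S: set S = False.
From the singleton clause (¬Q), Q = False.
Branch on P: set P = False.
From the singleton clause (R), R = True.
Every clause is now satisfied; U, V are unconstrained.

P=False; Q=False; R=True; S=False; T=True; U=False; V=False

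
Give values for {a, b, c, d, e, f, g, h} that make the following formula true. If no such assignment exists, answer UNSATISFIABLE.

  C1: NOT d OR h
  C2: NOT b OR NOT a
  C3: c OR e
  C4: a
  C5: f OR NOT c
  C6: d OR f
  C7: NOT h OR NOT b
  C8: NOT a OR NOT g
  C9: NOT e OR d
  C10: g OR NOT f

From the singleton clause (a), a = true.
From the singleton clause (NOT b), b = false.
From the singleton clause (NOT g), g = false.
From the singleton clause (NOT f), f = false.
From the singleton clause (NOT c), c = false.
From the singleton clause (e), e = true.
From the singleton clause (d), d = true.
From the singleton clause (h), h = true.
All clauses are satisfied.

a ↦ true,  b ↦ false,  c ↦ false,  d ↦ true,  e ↦ true,  f ↦ false,  g ↦ false,  h ↦ true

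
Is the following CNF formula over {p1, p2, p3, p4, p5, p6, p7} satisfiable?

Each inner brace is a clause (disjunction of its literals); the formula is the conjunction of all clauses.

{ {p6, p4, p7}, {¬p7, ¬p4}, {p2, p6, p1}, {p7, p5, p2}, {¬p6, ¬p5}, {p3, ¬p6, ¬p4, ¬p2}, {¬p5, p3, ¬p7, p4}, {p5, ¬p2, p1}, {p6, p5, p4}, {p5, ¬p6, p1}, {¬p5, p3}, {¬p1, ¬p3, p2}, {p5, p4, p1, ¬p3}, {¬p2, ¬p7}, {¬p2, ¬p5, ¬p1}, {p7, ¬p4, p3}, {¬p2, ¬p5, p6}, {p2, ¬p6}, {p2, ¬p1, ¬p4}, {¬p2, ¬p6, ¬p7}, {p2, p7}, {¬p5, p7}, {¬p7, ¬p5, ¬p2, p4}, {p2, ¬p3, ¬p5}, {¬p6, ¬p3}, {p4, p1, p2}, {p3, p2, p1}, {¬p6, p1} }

Suppose p7 = False.
From the singleton clause (p2), p2 = True.
From the singleton clause (¬p5), p5 = False.
From the singleton clause (p1), p1 = True.
Suppose p6 = True.
From the singleton clause (¬p3), p3 = False.
From the singleton clause (¬p4), p4 = False.
This assignment satisfies each clause.
A satisfying assignment: p1=True; p2=True; p3=False; p4=False; p5=False; p6=True; p7=False.

Yes, satisfiable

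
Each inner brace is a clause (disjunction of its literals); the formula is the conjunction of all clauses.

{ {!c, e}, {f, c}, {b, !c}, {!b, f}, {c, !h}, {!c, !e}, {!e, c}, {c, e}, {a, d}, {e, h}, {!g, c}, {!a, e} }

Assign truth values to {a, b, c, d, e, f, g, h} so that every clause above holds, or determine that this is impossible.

UNSATISFIABLE

Suppose c = false.
(f) alone gives f = true.
(!h) alone gives h = false.
(!e) alone gives e = false.
Now (e) is unsatisfied and unit — conflict.
So c must be the other value — set c = true.
(e) alone gives e = true.
Now (!e) is unsatisfied and unit — conflict.
Neither c = true nor c = false works.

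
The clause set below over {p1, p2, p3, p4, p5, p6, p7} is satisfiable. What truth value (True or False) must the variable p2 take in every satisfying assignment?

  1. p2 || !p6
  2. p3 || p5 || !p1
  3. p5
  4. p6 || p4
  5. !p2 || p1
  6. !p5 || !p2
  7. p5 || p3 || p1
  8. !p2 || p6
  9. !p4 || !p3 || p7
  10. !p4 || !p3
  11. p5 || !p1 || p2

False

Suppose p2 = true.
(p5) alone gives p5 = true.
That conflicts with the unit clause (!p5).
So every satisfying assignment has p2 = False.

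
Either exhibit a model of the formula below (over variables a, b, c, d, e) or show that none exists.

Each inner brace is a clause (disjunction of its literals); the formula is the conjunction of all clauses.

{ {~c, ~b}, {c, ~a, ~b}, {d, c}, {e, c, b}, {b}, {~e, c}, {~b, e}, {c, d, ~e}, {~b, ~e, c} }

UNSATISFIABLE

Unit clause (b) forces b = 1.
Unit clause (~c) forces c = 0.
Unit clause (~a) forces a = 0.
Unit clause (d) forces d = 1.
Unit clause (~e) forces e = 0.
Now (e) is unsatisfied and unit — conflict.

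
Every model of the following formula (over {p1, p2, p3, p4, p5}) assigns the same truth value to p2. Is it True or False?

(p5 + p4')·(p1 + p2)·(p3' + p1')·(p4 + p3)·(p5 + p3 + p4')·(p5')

Suppose p2 = 0.
(p1) alone gives p1 = 1.
(p3') alone gives p3 = 0.
(p4) alone gives p4 = 1.
(p5) alone gives p5 = 1.
That conflicts with the unit clause (p5').
So every satisfying assignment has p2 = True.

True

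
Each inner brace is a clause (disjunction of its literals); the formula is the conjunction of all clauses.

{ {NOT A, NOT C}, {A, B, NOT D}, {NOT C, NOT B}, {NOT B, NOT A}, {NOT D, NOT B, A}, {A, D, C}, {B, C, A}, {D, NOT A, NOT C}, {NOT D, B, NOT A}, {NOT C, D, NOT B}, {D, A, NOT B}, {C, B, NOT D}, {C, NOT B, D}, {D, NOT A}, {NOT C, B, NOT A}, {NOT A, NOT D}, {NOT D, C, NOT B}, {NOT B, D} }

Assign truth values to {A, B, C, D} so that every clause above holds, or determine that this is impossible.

Suppose A = false.
Suppose B = false.
(NOT D) alone gives D = false.
(C) alone gives C = true.
Every clause now holds.

A=false,  B=false,  C=true,  D=false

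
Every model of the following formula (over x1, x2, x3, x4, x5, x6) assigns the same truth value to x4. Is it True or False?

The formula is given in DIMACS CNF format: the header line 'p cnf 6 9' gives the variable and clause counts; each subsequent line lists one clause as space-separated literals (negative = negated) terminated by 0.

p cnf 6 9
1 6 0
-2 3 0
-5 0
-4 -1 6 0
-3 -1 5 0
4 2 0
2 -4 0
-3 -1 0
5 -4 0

Suppose x4 = True.
(¬x5) alone gives x5 = False.
But (x5) is also a unit clause — contradiction.
So every satisfying assignment has x4 = False.

False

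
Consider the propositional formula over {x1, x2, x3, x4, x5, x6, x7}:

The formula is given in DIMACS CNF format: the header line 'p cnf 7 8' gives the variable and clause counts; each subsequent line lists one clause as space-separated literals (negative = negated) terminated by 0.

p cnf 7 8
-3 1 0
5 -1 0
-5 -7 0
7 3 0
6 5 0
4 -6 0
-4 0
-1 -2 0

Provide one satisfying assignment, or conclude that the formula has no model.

x1: True,  x2: False,  x3: True,  x4: False,  x5: True,  x6: False,  x7: False

From the singleton clause (¬x4), x4 = False.
From the singleton clause (¬x6), x6 = False.
From the singleton clause (x5), x5 = True.
From the singleton clause (¬x7), x7 = False.
From the singleton clause (x3), x3 = True.
From the singleton clause (x1), x1 = True.
From the singleton clause (¬x2), x2 = False.
Every clause now holds.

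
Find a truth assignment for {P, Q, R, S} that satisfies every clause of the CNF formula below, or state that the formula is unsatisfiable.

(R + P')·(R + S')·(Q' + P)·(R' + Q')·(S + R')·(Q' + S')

P=0, Q=0, R=0, S=0

Try R = 0.
Unit clause (P') forces P = 0.
Unit clause (S') forces S = 0.
Unit clause (Q') forces Q = 0.
All clauses are satisfied.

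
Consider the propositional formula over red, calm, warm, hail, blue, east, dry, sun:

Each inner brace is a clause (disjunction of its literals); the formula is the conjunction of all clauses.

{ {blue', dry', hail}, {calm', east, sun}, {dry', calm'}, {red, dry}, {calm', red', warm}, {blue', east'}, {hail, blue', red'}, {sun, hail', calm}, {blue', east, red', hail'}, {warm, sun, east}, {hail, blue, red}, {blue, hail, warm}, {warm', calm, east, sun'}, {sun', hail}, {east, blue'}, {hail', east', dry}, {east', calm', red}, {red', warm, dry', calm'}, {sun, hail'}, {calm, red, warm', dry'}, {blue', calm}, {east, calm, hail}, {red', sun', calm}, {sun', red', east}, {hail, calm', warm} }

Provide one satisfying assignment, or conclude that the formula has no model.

red: 1; calm: 0; warm: 1; hail: 0; blue: 0; east: 1; dry: 0; sun: 0

Try dry = 0.
The clause (red) is unit, so red = 1.
Try calm = 0.
The clause (blue') is unit, so blue = 0.
The clause (sun') is unit, so sun = 0.
The clause (hail') is unit, so hail = 0.
The clause (warm) is unit, so warm = 1.
The clause (east) is unit, so east = 1.
All clauses are satisfied.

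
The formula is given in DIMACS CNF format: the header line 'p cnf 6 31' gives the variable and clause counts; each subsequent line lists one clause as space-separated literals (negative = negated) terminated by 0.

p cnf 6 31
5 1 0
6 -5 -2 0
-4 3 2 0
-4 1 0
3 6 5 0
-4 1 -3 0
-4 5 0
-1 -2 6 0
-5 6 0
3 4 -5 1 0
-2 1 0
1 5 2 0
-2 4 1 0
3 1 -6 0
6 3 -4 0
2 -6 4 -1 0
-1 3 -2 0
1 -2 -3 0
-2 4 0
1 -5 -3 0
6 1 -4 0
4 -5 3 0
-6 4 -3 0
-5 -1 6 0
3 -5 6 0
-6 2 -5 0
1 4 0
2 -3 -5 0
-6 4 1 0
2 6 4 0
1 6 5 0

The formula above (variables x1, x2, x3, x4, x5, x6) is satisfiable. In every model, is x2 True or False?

True

Suppose x2 = False.
Suppose x5 = True.
The clause (x6) is unit, so x6 = True.
Now (¬x6) is unsatisfied and unit — conflict.
Backtrack on x5: now try x5 = False.
The clause (x1) is unit, so x1 = True.
The clause (¬x4) is unit, so x4 = False.
The clause (¬x6) is unit, so x6 = False.
Now (x6) is unsatisfied and unit — conflict.
Both values of x5 lead to a conflict.
So every satisfying assignment has x2 = True.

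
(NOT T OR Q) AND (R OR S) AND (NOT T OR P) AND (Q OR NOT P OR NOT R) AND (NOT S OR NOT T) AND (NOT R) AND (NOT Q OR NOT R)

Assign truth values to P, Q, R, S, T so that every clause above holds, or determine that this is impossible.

P=true,  Q=true,  R=false,  S=true,  T=false

The clause (NOT R) is unit, so R = false.
The clause (S) is unit, so S = true.
The clause (NOT T) is unit, so T = false.
All clauses hold; P, Q can take either value.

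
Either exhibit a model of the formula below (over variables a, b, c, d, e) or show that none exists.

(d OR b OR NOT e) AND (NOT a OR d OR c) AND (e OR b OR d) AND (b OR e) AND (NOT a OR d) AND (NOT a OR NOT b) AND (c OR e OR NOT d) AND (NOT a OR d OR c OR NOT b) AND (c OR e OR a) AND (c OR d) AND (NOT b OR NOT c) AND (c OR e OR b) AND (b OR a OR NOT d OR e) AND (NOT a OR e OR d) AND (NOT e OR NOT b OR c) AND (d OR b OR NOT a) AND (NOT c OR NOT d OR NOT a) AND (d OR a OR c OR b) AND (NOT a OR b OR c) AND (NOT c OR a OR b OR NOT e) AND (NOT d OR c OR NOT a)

Suppose b = false.
Unit clause (e) forces e = true.
Unit clause (d) forces d = true.
Suppose c = false.
Unit clause (NOT a) forces a = false.
Every clause now holds.

a ↦ false,  b ↦ false,  c ↦ false,  d ↦ true,  e ↦ true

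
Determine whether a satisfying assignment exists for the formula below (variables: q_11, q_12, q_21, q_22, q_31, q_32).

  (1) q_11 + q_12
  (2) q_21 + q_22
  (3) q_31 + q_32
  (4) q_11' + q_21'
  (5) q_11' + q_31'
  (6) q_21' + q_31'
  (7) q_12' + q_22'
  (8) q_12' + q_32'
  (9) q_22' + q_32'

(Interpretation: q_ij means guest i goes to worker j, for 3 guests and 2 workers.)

No

Suppose q_11 = 1.
From the singleton clause (q_21'), q_21 = 0.
From the singleton clause (q_22), q_22 = 1.
From the singleton clause (q_31'), q_31 = 0.
From the singleton clause (q_32), q_32 = 1.
That conflicts with the unit clause (q_32').
That branch fails; take q_11 = 0 instead.
From the singleton clause (q_12), q_12 = 1.
From the singleton clause (q_22'), q_22 = 0.
From the singleton clause (q_21), q_21 = 1.
From the singleton clause (q_31'), q_31 = 0.
From the singleton clause (q_32), q_32 = 1.
That conflicts with the unit clause (q_32').
Both values of q_11 lead to a conflict.
No assignment satisfies every clause.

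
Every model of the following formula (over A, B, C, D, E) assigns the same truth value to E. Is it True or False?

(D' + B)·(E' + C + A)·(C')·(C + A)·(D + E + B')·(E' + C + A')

Suppose E = 1.
The clause (C') is unit, so C = 0.
The clause (A) is unit, so A = 1.
That conflicts with the unit clause (A').
So every satisfying assignment has E = False.

False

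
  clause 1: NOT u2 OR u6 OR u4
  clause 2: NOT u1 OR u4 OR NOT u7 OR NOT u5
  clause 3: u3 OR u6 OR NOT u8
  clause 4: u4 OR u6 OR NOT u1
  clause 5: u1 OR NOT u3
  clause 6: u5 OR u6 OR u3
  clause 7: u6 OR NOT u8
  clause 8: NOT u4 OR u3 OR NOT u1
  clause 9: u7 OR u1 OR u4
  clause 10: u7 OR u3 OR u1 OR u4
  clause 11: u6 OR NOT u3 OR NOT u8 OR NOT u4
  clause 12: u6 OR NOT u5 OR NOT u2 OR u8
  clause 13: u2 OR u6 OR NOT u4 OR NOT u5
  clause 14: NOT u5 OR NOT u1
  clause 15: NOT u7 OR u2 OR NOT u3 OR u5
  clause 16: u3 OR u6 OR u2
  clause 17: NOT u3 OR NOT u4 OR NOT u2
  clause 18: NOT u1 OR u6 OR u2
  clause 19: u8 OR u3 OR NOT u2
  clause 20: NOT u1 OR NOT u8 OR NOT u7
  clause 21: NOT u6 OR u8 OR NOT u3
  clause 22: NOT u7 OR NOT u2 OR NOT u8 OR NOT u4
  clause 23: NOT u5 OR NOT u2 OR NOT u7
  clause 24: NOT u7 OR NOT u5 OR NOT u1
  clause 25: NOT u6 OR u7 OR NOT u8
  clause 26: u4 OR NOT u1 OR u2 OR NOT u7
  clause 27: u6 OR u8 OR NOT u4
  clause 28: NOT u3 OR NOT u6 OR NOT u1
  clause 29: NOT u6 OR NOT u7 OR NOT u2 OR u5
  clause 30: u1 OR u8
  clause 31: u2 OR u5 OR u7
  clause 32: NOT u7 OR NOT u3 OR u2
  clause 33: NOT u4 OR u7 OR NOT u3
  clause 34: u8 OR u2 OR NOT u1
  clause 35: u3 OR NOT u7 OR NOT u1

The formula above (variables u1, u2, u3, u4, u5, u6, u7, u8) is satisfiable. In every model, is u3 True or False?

Suppose u3 = true.
Unit clause (u1) forces u1 = true.
Unit clause (NOT u5) forces u5 = false.
Unit clause (NOT u6) forces u6 = false.
Unit clause (u4) forces u4 = true.
Unit clause (NOT u8) forces u8 = false.
Now (u8) is unsatisfied and unit — conflict.
So every satisfying assignment has u3 = False.

False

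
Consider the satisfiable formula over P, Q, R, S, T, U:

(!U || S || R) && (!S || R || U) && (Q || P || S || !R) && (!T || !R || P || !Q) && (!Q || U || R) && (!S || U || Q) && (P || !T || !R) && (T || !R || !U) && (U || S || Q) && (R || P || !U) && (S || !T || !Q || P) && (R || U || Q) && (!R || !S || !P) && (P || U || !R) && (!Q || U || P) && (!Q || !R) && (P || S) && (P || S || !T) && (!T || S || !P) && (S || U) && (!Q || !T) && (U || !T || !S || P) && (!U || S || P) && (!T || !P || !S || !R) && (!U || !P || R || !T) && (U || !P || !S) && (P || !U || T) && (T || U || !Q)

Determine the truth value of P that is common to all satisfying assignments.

True

Suppose P = false.
The clause (S) is unit, so S = true.
Try R = true.
The clause (!T) is unit, so T = false.
The clause (!U) is unit, so U = false.
That conflicts with the unit clause (U).
So R must be the other value — set R = false.
The clause (U) is unit, so U = true.
That conflicts with the unit clause (!U).
Either choice for R ends in contradiction.
So every satisfying assignment has P = True.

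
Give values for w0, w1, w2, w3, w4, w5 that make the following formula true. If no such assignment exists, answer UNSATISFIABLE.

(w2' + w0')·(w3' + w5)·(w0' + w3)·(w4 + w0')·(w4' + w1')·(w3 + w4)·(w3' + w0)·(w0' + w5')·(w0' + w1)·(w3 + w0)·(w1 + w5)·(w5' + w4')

Case w2 = 0:
Case w3 = 0:
From the singleton clause (w0'), w0 = 0.
But (w0) is also a unit clause — contradiction.
Undo w3 and try w3 = 1.
From the singleton clause (w5), w5 = 1.
From the singleton clause (w0), w0 = 1.
But (w0') is also a unit clause — contradiction.
Both values of w3 lead to a conflict.
Undo w2 and try w2 = 1.
From the singleton clause (w0'), w0 = 0.
From the singleton clause (w3'), w3 = 0.
But (w3) is also a unit clause — contradiction.
Both values of w2 lead to a conflict.

UNSATISFIABLE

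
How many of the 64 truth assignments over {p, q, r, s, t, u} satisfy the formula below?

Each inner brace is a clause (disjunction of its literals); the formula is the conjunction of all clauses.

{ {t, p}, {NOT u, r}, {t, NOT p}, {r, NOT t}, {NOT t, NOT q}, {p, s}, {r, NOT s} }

6

There are 2^6 = 64 truth assignments over (p, q, r, s, t, u).
Split on u. With u = true, the clauses containing u are satisfied and NOT u drops from the rest; 3 of the 2^5 = 32 assignments to the other variables satisfy what remains.
With u = false, by the same count on the reduced clause set, 3 assignments work.
Total: 3 + 3 = 6.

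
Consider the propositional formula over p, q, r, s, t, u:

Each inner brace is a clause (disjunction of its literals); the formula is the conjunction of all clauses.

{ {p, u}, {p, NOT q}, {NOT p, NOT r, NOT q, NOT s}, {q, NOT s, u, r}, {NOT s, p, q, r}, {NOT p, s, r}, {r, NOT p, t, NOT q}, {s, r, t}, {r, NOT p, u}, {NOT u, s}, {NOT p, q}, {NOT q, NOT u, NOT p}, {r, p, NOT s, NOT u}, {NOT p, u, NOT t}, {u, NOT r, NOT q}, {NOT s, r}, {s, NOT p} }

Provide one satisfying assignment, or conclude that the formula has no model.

p: false; q: false; r: true; s: true; t: true; u: true

Branch on p: set p = false.
The clause (u) is unit, so u = true.
The clause (NOT q) is unit, so q = false.
The clause (s) is unit, so s = true.
The clause (r) is unit, so r = true.
Every clause is now satisfied; t is unconstrained.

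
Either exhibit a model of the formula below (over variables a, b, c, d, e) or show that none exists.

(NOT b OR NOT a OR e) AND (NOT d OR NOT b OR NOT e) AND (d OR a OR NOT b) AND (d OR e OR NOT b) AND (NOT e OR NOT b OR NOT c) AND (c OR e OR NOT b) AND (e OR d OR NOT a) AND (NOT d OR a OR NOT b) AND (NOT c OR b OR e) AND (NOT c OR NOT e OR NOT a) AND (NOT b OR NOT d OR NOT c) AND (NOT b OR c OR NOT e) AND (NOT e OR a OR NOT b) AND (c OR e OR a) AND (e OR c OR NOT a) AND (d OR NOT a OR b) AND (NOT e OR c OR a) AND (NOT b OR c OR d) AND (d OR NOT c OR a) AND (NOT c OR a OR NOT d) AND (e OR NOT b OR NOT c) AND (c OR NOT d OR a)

a ↦ true; b ↦ false; c ↦ false; d ↦ true; e ↦ true

Suppose b = false.
Suppose c = false.
Suppose e = true.
Unit clause (a) forces a = true.
Unit clause (d) forces d = true.
Every clause now holds.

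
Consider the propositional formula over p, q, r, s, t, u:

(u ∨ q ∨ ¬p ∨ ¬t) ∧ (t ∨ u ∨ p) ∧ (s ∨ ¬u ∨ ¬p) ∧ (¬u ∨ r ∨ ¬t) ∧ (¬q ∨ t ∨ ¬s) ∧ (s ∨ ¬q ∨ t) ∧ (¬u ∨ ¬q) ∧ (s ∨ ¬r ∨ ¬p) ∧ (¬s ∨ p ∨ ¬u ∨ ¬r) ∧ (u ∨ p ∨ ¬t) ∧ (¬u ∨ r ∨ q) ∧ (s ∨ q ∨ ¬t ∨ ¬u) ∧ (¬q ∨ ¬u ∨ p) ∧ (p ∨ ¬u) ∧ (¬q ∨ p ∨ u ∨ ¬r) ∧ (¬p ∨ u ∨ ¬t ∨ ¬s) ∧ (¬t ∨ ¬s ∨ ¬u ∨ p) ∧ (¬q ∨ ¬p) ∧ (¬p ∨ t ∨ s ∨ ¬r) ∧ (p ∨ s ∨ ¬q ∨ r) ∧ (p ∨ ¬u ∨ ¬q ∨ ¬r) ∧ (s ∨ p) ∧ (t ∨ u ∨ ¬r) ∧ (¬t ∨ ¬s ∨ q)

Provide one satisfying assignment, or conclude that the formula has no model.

Suppose u = False.
Suppose t = False.
Unit clause (p) forces p = True.
Unit clause (¬q) forces q = False.
Unit clause (¬r) forces r = False.
No clause remains; s is free.

p: True,  q: False,  r: False,  s: False,  t: False,  u: False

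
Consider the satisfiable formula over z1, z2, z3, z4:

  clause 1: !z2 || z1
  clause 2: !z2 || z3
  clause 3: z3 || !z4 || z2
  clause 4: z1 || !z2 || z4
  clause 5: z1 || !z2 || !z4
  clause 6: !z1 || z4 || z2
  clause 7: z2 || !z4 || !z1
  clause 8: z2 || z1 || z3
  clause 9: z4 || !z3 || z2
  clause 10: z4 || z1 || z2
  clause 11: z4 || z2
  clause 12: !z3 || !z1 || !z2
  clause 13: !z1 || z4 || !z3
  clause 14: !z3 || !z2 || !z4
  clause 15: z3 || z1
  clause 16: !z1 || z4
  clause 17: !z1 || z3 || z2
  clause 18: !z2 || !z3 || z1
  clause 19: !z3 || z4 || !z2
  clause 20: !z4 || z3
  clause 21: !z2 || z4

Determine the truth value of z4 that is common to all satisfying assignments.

Suppose z4 = false.
From the singleton clause (z2), z2 = true.
But (!z2) is also a unit clause — contradiction.
So every satisfying assignment has z4 = True.

True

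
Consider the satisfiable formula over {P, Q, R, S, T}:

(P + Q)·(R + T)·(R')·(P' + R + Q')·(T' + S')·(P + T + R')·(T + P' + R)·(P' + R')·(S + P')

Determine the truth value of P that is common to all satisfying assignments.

False

Suppose P = 1.
The clause (R') is unit, so R = 0.
The clause (T) is unit, so T = 1.
The clause (Q') is unit, so Q = 0.
The clause (S') is unit, so S = 0.
But (S) is also a unit clause — contradiction.
So every satisfying assignment has P = False.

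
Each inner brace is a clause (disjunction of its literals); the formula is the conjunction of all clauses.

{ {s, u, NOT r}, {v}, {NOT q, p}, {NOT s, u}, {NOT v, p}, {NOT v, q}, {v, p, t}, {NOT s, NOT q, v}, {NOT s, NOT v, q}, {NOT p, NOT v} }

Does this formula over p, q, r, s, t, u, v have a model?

The clause (v) is unit, so v = true.
The clause (p) is unit, so p = true.
But (NOT p) is also a unit clause — contradiction.
No assignment satisfies every clause.

No, unsatisfiable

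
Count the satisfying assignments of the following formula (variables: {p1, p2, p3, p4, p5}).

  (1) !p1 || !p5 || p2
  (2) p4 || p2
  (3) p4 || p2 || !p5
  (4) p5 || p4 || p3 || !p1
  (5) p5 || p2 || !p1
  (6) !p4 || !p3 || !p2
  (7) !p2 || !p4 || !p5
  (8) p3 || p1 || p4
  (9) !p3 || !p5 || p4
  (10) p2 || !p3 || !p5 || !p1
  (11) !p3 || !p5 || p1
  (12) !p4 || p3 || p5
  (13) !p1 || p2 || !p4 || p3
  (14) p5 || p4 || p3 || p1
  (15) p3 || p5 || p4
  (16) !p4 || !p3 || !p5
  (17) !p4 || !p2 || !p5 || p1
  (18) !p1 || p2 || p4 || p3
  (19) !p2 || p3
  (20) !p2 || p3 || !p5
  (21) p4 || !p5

There are 2^5 = 32 truth assignments over (p1, p2, p3, p4, p5).
Split on p1. With p1 = true, the clauses containing p1 are satisfied and !p1 drops from the rest; 1 of the 2^4 = 16 assignments to the other variables satisfy what remains.
With p1 = false, by the same count on the reduced clause set, 3 assignments work.
(One model: p1=F, p2=F, p3=F, p4=T, p5=T.)
Total: 1 + 3 = 4.

4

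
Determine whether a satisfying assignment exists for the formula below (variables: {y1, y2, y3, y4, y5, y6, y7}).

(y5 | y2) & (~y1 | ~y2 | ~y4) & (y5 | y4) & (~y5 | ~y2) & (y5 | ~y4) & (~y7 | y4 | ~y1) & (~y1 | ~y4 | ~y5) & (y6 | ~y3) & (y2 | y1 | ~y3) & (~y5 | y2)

Case y5 = 1:
Unit clause (~y2) forces y2 = 0.
But (y2) is also a unit clause — contradiction.
That branch fails; take y5 = 0 instead.
Unit clause (y2) forces y2 = 1.
Unit clause (y4) forces y4 = 1.
But (~y4) is also a unit clause — contradiction.
Both values of y5 lead to a conflict.
No assignment satisfies every clause.

No, unsatisfiable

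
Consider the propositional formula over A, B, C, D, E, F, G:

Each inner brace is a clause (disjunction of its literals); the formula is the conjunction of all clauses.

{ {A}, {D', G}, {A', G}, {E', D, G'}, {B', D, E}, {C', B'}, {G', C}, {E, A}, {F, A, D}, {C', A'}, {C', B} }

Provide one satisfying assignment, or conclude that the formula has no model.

UNSATISFIABLE

(A) alone gives A = 1.
(G) alone gives G = 1.
(C) alone gives C = 1.
That conflicts with the unit clause (C').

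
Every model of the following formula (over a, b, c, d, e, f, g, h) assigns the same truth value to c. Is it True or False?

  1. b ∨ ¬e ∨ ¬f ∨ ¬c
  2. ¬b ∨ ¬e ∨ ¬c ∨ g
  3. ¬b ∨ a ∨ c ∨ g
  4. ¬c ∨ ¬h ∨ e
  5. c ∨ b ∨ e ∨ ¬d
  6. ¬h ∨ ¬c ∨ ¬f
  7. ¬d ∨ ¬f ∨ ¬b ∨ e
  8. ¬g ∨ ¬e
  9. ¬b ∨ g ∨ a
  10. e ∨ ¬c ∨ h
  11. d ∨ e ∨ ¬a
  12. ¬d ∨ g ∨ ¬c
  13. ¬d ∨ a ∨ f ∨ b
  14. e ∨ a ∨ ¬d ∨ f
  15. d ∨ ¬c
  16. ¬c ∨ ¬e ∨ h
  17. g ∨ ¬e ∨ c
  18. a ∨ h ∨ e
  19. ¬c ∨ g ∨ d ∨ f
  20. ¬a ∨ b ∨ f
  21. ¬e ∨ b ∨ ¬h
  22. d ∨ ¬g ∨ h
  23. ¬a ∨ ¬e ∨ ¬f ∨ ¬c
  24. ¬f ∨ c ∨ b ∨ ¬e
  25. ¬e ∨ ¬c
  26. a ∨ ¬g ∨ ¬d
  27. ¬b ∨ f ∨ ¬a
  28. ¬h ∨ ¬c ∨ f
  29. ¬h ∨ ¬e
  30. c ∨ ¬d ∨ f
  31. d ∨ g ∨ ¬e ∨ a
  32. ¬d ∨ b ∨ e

False

Suppose c = True.
(d) alone gives d = True.
(g) alone gives g = True.
(¬e) alone gives e = False.
(¬h) alone gives h = False.
Now (h) is unsatisfied and unit — conflict.
So every satisfying assignment has c = False.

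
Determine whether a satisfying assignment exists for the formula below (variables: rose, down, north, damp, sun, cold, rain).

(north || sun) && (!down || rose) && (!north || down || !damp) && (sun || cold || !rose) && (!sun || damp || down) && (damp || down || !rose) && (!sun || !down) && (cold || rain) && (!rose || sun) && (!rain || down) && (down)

No

Unit clause (down) forces down = true.
Unit clause (rose) forces rose = true.
Unit clause (!sun) forces sun = false.
That conflicts with the unit clause (sun).
No assignment satisfies every clause.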